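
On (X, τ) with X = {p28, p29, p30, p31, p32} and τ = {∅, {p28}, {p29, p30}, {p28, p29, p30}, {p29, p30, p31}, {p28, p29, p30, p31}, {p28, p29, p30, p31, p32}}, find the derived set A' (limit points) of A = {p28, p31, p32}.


A' = {p32}

For each x ∈ X, list the open sets U ∈ τ with x ∈ U, then check whether U ∩ (A ∖ {x}) ≠ ∅ for every such U.
  x = p28: open {p28} ∋ x has {p28} ∩ (A ∖ {p28}) = ∅, so x is NOT a limit point.
  x = p29: open {p29, p30} ∋ x has {p29, p30} ∩ (A ∖ {p29}) = ∅, so x is NOT a limit point.
  x = p30: open {p29, p30} ∋ x has {p29, p30} ∩ (A ∖ {p30}) = ∅, so x is NOT a limit point.
  x = p31: open {p29, p30, p31} ∋ x has {p29, p30, p31} ∩ (A ∖ {p31}) = ∅, so x is NOT a limit point.
  x = p32: opens ∋ x are {p28, p29, p30, p31, p32}; each meets A ∖ {p32}, so x IS a limit point.
Collecting: A' = {p32}.


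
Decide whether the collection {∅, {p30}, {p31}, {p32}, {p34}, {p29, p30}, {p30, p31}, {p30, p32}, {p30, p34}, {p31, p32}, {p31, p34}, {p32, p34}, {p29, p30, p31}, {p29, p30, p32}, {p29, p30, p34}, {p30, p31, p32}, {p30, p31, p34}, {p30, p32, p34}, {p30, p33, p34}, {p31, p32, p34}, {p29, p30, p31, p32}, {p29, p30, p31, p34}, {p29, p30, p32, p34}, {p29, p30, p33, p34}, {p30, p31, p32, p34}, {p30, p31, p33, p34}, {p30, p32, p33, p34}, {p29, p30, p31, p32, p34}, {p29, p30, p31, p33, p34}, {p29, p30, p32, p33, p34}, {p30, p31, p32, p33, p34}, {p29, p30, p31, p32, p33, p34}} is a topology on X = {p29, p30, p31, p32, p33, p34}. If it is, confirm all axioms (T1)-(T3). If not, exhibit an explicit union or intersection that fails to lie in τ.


τ IS a topology on X.

Axiom (T1): ∅ ∈ τ? Yes; X ∈ τ? Yes.
Axiom (T2/T3): check pairwise unions and intersections of members of τ.
All pairwise intersections and unions checked — each lies in τ. Therefore τ satisfies (T1), (T2), (T3): it IS a topology on X.


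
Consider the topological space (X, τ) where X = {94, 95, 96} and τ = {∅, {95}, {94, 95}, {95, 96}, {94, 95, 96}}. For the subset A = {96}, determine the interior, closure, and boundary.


int(A) = ∅, cl(A) = {96}, ∂A = {96}.

Closed sets in (X, τ) are complements of opens:
  closed(X, τ) = {∅, {94}, {96}, {94, 96}, {94, 95, 96}}.
int(A) = ⋃ {U ∈ τ : U ⊆ A}. Opens contained in A: ∅.
Taking the union of these: int(A) = ∅.
cl(A) = ⋂ {C closed : A ⊆ C}. Closed sets containing A: {96}, {94, 96}, {94, 95, 96}.
Intersecting these: cl(A) = {96}.
∂A = cl(A) ∖ int(A) = {96} ∖ ∅ = {96}.


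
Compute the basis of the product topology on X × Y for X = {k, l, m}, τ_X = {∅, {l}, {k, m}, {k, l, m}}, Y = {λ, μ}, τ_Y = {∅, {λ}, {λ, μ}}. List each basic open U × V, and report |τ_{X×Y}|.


Basis B = {∅ × ∅, {l} × {λ}, {k, m} × {λ}, {l} × {λ, μ}, {k, l, m} × {λ}, {k, m} × {λ, μ}, {k, l, m} × {λ, μ}}; |τ_{X×Y}| = 9.

Enumerate products U × V with U ∈ τ_X, V ∈ τ_Y (deduplicated):
  ∅ × ∅ = {} (∅)
  {l} × {λ} = {(l,λ)}
  {k, m} × {λ} = {(k,λ), (m,λ)}
  {l} × {λ, μ} = {(l,λ), (l,μ)}
  {k, l, m} × {λ} = {(k,λ), (l,λ), (m,λ)}
  {k, m} × {λ, μ} = {(k,λ), (k,μ), (m,λ), (m,μ)}
  {k, l, m} × {λ, μ} = {(k,λ), (k,μ), (l,λ), (l,μ), (m,λ), (m,μ)}
These 7 distinct sets form the basis B.
Close under arbitrary unions to get τ_{X×Y}; counting gives |τ_{X×Y}| = 9.


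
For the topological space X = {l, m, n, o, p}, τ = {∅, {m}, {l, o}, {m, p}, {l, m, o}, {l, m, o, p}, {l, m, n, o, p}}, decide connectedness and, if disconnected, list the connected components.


(X, τ) is connected.

Find clopen sets (U ∈ τ with X ∖ U ∈ τ):
  U = ∅, X ∖ U = {l, m, n, o, p} — both open, so U is clopen.
  U = {l, m, n, o, p}, X ∖ U = ∅ — both open, so U is clopen.
Only trivial clopens (∅ and X) exist, so (X, τ) is connected.
Compute connected components by grouping points that agree on all clopens:
  component: {l, m, n, o, p}


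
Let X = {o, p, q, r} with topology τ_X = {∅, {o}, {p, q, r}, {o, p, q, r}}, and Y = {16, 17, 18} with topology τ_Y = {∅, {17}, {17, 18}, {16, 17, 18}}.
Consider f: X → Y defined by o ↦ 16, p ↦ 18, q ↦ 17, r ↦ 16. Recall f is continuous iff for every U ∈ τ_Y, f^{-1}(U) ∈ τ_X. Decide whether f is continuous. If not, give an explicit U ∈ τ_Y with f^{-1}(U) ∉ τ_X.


f is NOT continuous.

Compute f^{-1}(U) for each U ∈ τ_Y:
  U = ∅: f^{-1}(U) = ∅ ∈ τ_X ✓.
  U = {17}: f^{-1}(U) = {q} ∉ τ_X ✗.
  U = {17, 18}: f^{-1}(U) = {p, q} ∉ τ_X ✗.
  U = {16, 17, 18}: f^{-1}(U) = {o, p, q, r} ∈ τ_X ✓.
Found U = {17} with f^{-1}(U) = {q} not in τ_X. Therefore f is NOT continuous.


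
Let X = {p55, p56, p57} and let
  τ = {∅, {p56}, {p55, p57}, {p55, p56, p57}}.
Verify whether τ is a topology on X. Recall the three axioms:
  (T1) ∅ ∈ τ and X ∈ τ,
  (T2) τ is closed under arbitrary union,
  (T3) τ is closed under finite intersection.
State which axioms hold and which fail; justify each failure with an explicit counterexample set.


τ IS a topology on X.

Axiom (T1): ∅ ∈ τ? Yes; X ∈ τ? Yes.
Axiom (T2/T3): check pairwise unions and intersections of members of τ.
All pairwise intersections and unions checked — each lies in τ. Therefore τ satisfies (T1), (T2), (T3): it IS a topology on X.


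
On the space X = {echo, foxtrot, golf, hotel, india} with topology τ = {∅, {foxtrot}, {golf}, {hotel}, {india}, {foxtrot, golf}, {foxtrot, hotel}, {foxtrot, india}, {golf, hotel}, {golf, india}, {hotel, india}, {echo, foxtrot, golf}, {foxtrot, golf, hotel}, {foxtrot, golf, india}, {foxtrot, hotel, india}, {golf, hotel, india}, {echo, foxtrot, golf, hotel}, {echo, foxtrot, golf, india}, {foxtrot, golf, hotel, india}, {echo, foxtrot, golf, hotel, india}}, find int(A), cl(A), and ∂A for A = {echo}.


int(A) = ∅, cl(A) = {echo}, ∂A = {echo}.

Closed sets in (X, τ) are complements of opens:
  closed(X, τ) = {∅, {echo}, {hotel}, {india}, {echo, foxtrot}, {echo, golf}, {echo, hotel}, {echo, india}, {hotel, india}, {echo, foxtrot, golf}, {echo, foxtrot, hotel}, {echo, foxtrot, india}, {echo, golf, hotel}, {echo, golf, india}, {echo, hotel, india}, {echo, foxtrot, golf, hotel}, {echo, foxtrot, golf, india}, {echo, foxtrot, hotel, india}, {echo, golf, hotel, india}, {echo, foxtrot, golf, hotel, india}}.
int(A) = ⋃ {U ∈ τ : U ⊆ A}. Opens contained in A: ∅.
Taking the union of these: int(A) = ∅.
cl(A) = ⋂ {C closed : A ⊆ C}. Closed sets containing A: {echo}, {echo, foxtrot}, {echo, golf}, {echo, hotel}, {echo, india}, {echo, foxtrot, golf}, {echo, foxtrot, hotel}, {echo, foxtrot, india}, {echo, golf, hotel}, {echo, golf, india}, {echo, hotel, india}, {echo, foxtrot, golf, hotel}, {echo, foxtrot, golf, india}, {echo, foxtrot, hotel, india}, {echo, golf, hotel, india}, {echo, foxtrot, golf, hotel, india}.
Intersecting these: cl(A) = {echo}.
∂A = cl(A) ∖ int(A) = {echo} ∖ ∅ = {echo}.


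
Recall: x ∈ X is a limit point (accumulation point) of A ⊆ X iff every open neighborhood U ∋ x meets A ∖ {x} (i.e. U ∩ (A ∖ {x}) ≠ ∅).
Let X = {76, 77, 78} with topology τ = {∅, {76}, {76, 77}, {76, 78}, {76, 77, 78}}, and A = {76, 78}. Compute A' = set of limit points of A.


A' = {77, 78}

For each x ∈ X, list the open sets U ∈ τ with x ∈ U, then check whether U ∩ (A ∖ {x}) ≠ ∅ for every such U.
  x = 76: open {76} ∋ x has {76} ∩ (A ∖ {76}) = ∅, so x is NOT a limit point.
  x = 77: opens ∋ x are {76, 77}, {76, 77, 78}; each meets A ∖ {77}, so x IS a limit point.
  x = 78: opens ∋ x are {76, 78}, {76, 77, 78}; each meets A ∖ {78}, so x IS a limit point.
Collecting: A' = {77, 78}.


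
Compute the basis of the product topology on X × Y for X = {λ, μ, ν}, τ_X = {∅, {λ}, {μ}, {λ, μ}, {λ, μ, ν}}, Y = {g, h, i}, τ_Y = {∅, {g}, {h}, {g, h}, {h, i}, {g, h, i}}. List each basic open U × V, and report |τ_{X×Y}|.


Basis B = {∅ × ∅, {λ} × {g}, {λ} × {h}, {μ} × {g}, {μ} × {h}, {λ} × {g, h}, {λ, μ} × {g}, {λ} × {h, i}, {λ, μ} × {h}, {μ} × {g, h}, {μ} × {h, i}, {λ} × {g, h, i}, {λ, μ, ν} × {g}, {λ, μ, ν} × {h}, {μ} × {g, h, i}, {λ, μ} × {g, h}, {λ, μ} × {h, i}, {λ, μ} × {g, h, i}, {λ, μ, ν} × {g, h}, {λ, μ, ν} × {h, i}, {λ, μ, ν} × {g, h, i}}; |τ_{X×Y}| = 70.

Enumerate products U × V with U ∈ τ_X, V ∈ τ_Y (deduplicated):
  ∅ × ∅ = {} (∅)
  {λ} × {g} = {(λ,g)}
  {λ} × {h} = {(λ,h)}
  {μ} × {g} = {(μ,g)}
  {μ} × {h} = {(μ,h)}
  {λ} × {g, h} = {(λ,g), (λ,h)}
  {λ, μ} × {g} = {(λ,g), (μ,g)}
  {λ} × {h, i} = {(λ,h), (λ,i)}
  {λ, μ} × {h} = {(λ,h), (μ,h)}
  {μ} × {g, h} = {(μ,g), (μ,h)}
  {μ} × {h, i} = {(μ,h), (μ,i)}
  {λ} × {g, h, i} = {(λ,g), (λ,h), (λ,i)}
  {λ, μ, ν} × {g} = {(λ,g), (μ,g), (ν,g)}
  {λ, μ, ν} × {h} = {(λ,h), (μ,h), (ν,h)}
  {μ} × {g, h, i} = {(μ,g), (μ,h), (μ,i)}
  {λ, μ} × {g, h} = {(λ,g), (λ,h), (μ,g), (μ,h)}
  {λ, μ} × {h, i} = {(λ,h), (λ,i), (μ,h), (μ,i)}
  {λ, μ} × {g, h, i} = {(λ,g), (λ,h), (λ,i), (μ,g), (μ,h), (μ,i)}
  {λ, μ, ν} × {g, h} = {(λ,g), (λ,h), (μ,g), (μ,h), (ν,g), (ν,h)}
  {λ, μ, ν} × {h, i} = {(λ,h), (λ,i), (μ,h), (μ,i), (ν,h), (ν,i)}
  {λ, μ, ν} × {g, h, i} = {(λ,g), (λ,h), (λ,i), (μ,g), (μ,h), (μ,i), (ν,g), (ν,h), (ν,i)}
These 21 distinct sets form the basis B.
Close under arbitrary unions to get τ_{X×Y}; counting gives |τ_{X×Y}| = 70.


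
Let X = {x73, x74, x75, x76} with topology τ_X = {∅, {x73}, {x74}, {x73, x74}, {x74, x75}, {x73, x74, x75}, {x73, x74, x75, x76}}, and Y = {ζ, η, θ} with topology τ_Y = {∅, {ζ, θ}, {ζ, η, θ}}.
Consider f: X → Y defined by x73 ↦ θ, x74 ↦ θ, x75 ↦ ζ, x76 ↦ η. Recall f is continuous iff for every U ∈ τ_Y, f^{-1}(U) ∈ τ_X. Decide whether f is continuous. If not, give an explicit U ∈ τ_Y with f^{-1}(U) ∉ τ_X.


f IS continuous.

Compute f^{-1}(U) for each U ∈ τ_Y:
  U = ∅: f^{-1}(U) = ∅ ∈ τ_X ✓.
  U = {ζ, θ}: f^{-1}(U) = {x73, x74, x75} ∈ τ_X ✓.
  U = {ζ, η, θ}: f^{-1}(U) = {x73, x74, x75, x76} ∈ τ_X ✓.
Every preimage lies in τ_X, so f IS continuous.


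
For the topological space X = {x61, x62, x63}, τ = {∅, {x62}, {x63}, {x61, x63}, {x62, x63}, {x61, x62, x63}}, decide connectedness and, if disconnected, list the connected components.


(X, τ) is disconnected; components = [{x62}, {x61, x63}].

Find clopen sets (U ∈ τ with X ∖ U ∈ τ):
  U = ∅, X ∖ U = {x61, x62, x63} — both open, so U is clopen.
  U = {x62}, X ∖ U = {x61, x63} — both open, so U is clopen.
  U = {x61, x63}, X ∖ U = {x62} — both open, so U is clopen.
  U = {x61, x62, x63}, X ∖ U = ∅ — both open, so U is clopen.
Nontrivial clopen(s) exist: e.g. {x61, x63}. So (X, τ) is disconnected.
Compute connected components by grouping points that agree on all clopens:
  component: {x62}
  component: {x61, x63}


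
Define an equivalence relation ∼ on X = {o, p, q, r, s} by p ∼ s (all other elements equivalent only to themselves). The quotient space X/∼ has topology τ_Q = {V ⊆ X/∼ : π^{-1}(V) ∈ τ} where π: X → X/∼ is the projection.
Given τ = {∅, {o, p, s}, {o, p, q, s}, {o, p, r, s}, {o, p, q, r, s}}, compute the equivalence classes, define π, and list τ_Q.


X/∼ = {[o], [p=s], [q], [r]}; |τ_Q| = 5.

Equivalence classes: [o], [p=s], [q], [r].
Quotient map π: X → X/∼ sends o ↦ [o], p ↦ [p=s], q ↦ [q], r ↦ [r], s ↦ [p=s].
For each subset V ⊆ X/∼, compute π^{-1}(V) ⊆ X and check whether π^{-1}(V) ∈ τ. V is open in τ_Q iff π^{-1}(V) ∈ τ.
  V = {}: π^{-1}(V) = ∅ ∈ τ ✓.
  V = {[o]}: π^{-1}(V) = {o} ∉ τ ✗.
  V = {[p=s]}: π^{-1}(V) = {p, s} ∉ τ ✗.
  V = {[o], [p=s]}: π^{-1}(V) = {o, p, s} ∈ τ ✓.
  V = {[q]}: π^{-1}(V) = {q} ∉ τ ✗.
  V = {[o], [q]}: π^{-1}(V) = {o, q} ∉ τ ✗.
  V = {[p=s], [q]}: π^{-1}(V) = {p, q, s} ∉ τ ✗.
  V = {[o], [p=s], [q]}: π^{-1}(V) = {o, p, q, s} ∈ τ ✓.
  V = {[r]}: π^{-1}(V) = {r} ∉ τ ✗.
  V = {[o], [r]}: π^{-1}(V) = {o, r} ∉ τ ✗.
  V = {[p=s], [r]}: π^{-1}(V) = {p, r, s} ∉ τ ✗.
  V = {[o], [p=s], [r]}: π^{-1}(V) = {o, p, r, s} ∈ τ ✓.
  V = {[q], [r]}: π^{-1}(V) = {q, r} ∉ τ ✗.
  V = {[o], [q], [r]}: π^{-1}(V) = {o, q, r} ∉ τ ✗.
  V = {[p=s], [q], [r]}: π^{-1}(V) = {p, q, r, s} ∉ τ ✗.
  V = {[o], [p=s], [q], [r]}: π^{-1}(V) = {o, p, q, r, s} ∈ τ ✓.
Open sets in the quotient: τ_Q = {{}, {[o], [p=s]}, {[o], [p=s], [q]}, {[o], [p=s], [r]}, {[o], [p=s], [q], [r]}} (5 elements).


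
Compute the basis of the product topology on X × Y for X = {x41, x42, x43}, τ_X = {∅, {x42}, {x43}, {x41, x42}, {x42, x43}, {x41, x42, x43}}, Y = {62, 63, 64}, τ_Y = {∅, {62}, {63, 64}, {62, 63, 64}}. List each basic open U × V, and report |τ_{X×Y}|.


Basis B = {∅ × ∅, {x42} × {62}, {x43} × {62}, {x41, x42} × {62}, {x42, x43} × {62}, {x42} × {63, 64}, {x43} × {63, 64}, {x41, x42, x43} × {62}, {x42} × {62, 63, 64}, {x43} × {62, 63, 64}, {x41, x42} × {63, 64}, {x42, x43} × {63, 64}, {x41, x42} × {62, 63, 64}, {x41, x42, x43} × {63, 64}, {x42, x43} × {62, 63, 64}, {x41, x42, x43} × {62, 63, 64}}; |τ_{X×Y}| = 36.

Enumerate products U × V with U ∈ τ_X, V ∈ τ_Y (deduplicated):
  ∅ × ∅ = {} (∅)
  {x42} × {62} = {(x42,62)}
  {x43} × {62} = {(x43,62)}
  {x41, x42} × {62} = {(x41,62), (x42,62)}
  {x42, x43} × {62} = {(x42,62), (x43,62)}
  {x42} × {63, 64} = {(x42,63), (x42,64)}
  {x43} × {63, 64} = {(x43,63), (x43,64)}
  {x41, x42, x43} × {62} = {(x41,62), (x42,62), (x43,62)}
  {x42} × {62, 63, 64} = {(x42,62), (x42,63), (x42,64)}
  {x43} × {62, 63, 64} = {(x43,62), (x43,63), (x43,64)}
  {x41, x42} × {63, 64} = {(x41,63), (x41,64), (x42,63), (x42,64)}
  {x42, x43} × {63, 64} = {(x42,63), (x42,64), (x43,63), (x43,64)}
  {x41, x42} × {62, 63, 64} = {(x41,62), (x41,63), (x41,64), (x42,62), (x42,63), (x42,64)}
  {x41, x42, x43} × {63, 64} = {(x41,63), (x41,64), (x42,63), (x42,64), (x43,63), (x43,64)}
  {x42, x43} × {62, 63, 64} = {(x42,62), (x42,63), (x42,64), (x43,62), (x43,63), (x43,64)}
  {x41, x42, x43} × {62, 63, 64} = {(x41,62), (x41,63), (x41,64), (x42,62), (x42,63), (x42,64), (x43,62), (x43,63), (x43,64)}
These 16 distinct sets form the basis B.
Close under arbitrary unions to get τ_{X×Y}; counting gives |τ_{X×Y}| = 36.


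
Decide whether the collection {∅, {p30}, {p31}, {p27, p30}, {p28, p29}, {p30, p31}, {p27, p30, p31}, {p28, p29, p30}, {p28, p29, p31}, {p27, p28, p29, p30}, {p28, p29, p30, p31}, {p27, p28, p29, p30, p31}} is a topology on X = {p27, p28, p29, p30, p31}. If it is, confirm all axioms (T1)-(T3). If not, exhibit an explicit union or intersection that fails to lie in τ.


τ IS a topology on X.

Axiom (T1): ∅ ∈ τ? Yes; X ∈ τ? Yes.
Axiom (T2/T3): check pairwise unions and intersections of members of τ.
All pairwise intersections and unions checked — each lies in τ. Therefore τ satisfies (T1), (T2), (T3): it IS a topology on X.


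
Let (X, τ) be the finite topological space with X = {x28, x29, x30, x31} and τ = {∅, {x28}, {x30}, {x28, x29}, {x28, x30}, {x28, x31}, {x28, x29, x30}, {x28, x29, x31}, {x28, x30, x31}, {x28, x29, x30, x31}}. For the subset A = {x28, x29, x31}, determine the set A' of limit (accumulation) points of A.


A' = {x29, x31}

For each x ∈ X, list the open sets U ∈ τ with x ∈ U, then check whether U ∩ (A ∖ {x}) ≠ ∅ for every such U.
  x = x28: open {x28} ∋ x has {x28} ∩ (A ∖ {x28}) = ∅, so x is NOT a limit point.
  x = x29: opens ∋ x are {x28, x29}, {x28, x29, x30}, {x28, x29, x31}, {x28, x29, x30, x31}; each meets A ∖ {x29}, so x IS a limit point.
  x = x30: open {x30} ∋ x has {x30} ∩ (A ∖ {x30}) = ∅, so x is NOT a limit point.
  x = x31: opens ∋ x are {x28, x31}, {x28, x29, x31}, {x28, x30, x31}, {x28, x29, x30, x31}; each meets A ∖ {x31}, so x IS a limit point.
Collecting: A' = {x29, x31}.


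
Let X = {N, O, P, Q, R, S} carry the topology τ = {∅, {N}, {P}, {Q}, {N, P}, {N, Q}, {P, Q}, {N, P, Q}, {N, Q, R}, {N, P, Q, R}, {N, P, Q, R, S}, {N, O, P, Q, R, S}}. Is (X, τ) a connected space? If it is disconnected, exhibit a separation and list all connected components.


(X, τ) is connected.

Find clopen sets (U ∈ τ with X ∖ U ∈ τ):
  U = ∅, X ∖ U = {N, O, P, Q, R, S} — both open, so U is clopen.
  U = {N, O, P, Q, R, S}, X ∖ U = ∅ — both open, so U is clopen.
Only trivial clopens (∅ and X) exist, so (X, τ) is connected.
Compute connected components by grouping points that agree on all clopens:
  component: {N, O, P, Q, R, S}


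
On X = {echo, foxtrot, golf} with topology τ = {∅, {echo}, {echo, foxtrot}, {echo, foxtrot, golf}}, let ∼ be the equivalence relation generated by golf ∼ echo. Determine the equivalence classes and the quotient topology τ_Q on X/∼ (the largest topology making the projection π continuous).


X/∼ = {[echo=golf], [foxtrot]}; |τ_Q| = 2.

Equivalence classes: [echo=golf], [foxtrot].
Quotient map π: X → X/∼ sends echo ↦ [echo=golf], foxtrot ↦ [foxtrot], golf ↦ [echo=golf].
For each subset V ⊆ X/∼, compute π^{-1}(V) ⊆ X and check whether π^{-1}(V) ∈ τ. V is open in τ_Q iff π^{-1}(V) ∈ τ.
  V = {}: π^{-1}(V) = ∅ ∈ τ ✓.
  V = {[echo=golf]}: π^{-1}(V) = {echo, golf} ∉ τ ✗.
  V = {[foxtrot]}: π^{-1}(V) = {foxtrot} ∉ τ ✗.
  V = {[echo=golf], [foxtrot]}: π^{-1}(V) = {echo, foxtrot, golf} ∈ τ ✓.
Open sets in the quotient: τ_Q = {{}, {[echo=golf], [foxtrot]}} (2 elements).


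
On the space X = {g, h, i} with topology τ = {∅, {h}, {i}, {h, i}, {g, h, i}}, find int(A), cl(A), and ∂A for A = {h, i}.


int(A) = {h, i}, cl(A) = {g, h, i}, ∂A = {g}.

Closed sets in (X, τ) are complements of opens:
  closed(X, τ) = {∅, {g}, {g, h}, {g, i}, {g, h, i}}.
int(A) = ⋃ {U ∈ τ : U ⊆ A}. Opens contained in A: ∅, {h}, {i}, {h, i}.
Taking the union of these: int(A) = {h, i}.
cl(A) = ⋂ {C closed : A ⊆ C}. Closed sets containing A: {g, h, i}.
Intersecting these: cl(A) = {g, h, i}.
∂A = cl(A) ∖ int(A) = {g, h, i} ∖ {h, i} = {g}.


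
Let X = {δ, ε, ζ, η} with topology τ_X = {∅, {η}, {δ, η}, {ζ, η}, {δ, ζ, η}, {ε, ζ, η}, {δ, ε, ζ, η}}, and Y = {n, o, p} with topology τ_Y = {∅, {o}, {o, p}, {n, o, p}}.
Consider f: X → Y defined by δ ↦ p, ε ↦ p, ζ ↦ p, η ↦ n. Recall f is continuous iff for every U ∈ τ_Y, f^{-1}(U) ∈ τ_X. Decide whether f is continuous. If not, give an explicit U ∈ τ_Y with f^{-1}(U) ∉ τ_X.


f is NOT continuous.

Compute f^{-1}(U) for each U ∈ τ_Y:
  U = ∅: f^{-1}(U) = ∅ ∈ τ_X ✓.
  U = {o}: f^{-1}(U) = ∅ ∈ τ_X ✓.
  U = {o, p}: f^{-1}(U) = {δ, ε, ζ} ∉ τ_X ✗.
  U = {n, o, p}: f^{-1}(U) = {δ, ε, ζ, η} ∈ τ_X ✓.
Found U = {o, p} with f^{-1}(U) = {δ, ε, ζ} not in τ_X. Therefore f is NOT continuous.


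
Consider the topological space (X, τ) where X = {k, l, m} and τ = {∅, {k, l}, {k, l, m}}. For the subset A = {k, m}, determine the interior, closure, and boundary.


int(A) = ∅, cl(A) = {k, l, m}, ∂A = {k, l, m}.

Closed sets in (X, τ) are complements of opens:
  closed(X, τ) = {∅, {m}, {k, l, m}}.
int(A) = ⋃ {U ∈ τ : U ⊆ A}. Opens contained in A: ∅.
Taking the union of these: int(A) = ∅.
cl(A) = ⋂ {C closed : A ⊆ C}. Closed sets containing A: {k, l, m}.
Intersecting these: cl(A) = {k, l, m}.
∂A = cl(A) ∖ int(A) = {k, l, m} ∖ ∅ = {k, l, m}.


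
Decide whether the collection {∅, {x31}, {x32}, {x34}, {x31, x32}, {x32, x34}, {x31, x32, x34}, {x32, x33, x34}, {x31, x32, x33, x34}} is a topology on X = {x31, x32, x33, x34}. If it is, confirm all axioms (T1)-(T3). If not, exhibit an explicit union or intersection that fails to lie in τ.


τ is NOT a topology on X.

Axiom (T1): ∅ ∈ τ? Yes; X ∈ τ? Yes.
Axiom (T2/T3): check pairwise unions and intersections of members of τ.
Counterexample for (T2): {x31} ∪ {x34} = {x31, x34} ∉ τ. Therefore τ is NOT a topology.


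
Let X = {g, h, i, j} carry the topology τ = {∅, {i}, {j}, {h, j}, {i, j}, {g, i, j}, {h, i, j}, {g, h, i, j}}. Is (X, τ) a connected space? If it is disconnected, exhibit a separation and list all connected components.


(X, τ) is connected.

Find clopen sets (U ∈ τ with X ∖ U ∈ τ):
  U = ∅, X ∖ U = {g, h, i, j} — both open, so U is clopen.
  U = {g, h, i, j}, X ∖ U = ∅ — both open, so U is clopen.
Only trivial clopens (∅ and X) exist, so (X, τ) is connected.
Compute connected components by grouping points that agree on all clopens:
  component: {g, h, i, j}


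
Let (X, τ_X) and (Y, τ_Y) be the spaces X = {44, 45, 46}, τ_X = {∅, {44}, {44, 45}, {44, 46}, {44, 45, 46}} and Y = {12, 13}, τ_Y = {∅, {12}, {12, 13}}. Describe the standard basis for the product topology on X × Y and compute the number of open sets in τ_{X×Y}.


Basis B = {∅ × ∅, {44} × {12}, {44} × {12, 13}, {44, 45} × {12}, {44, 46} × {12}, {44, 45, 46} × {12}, {44, 45} × {12, 13}, {44, 46} × {12, 13}, {44, 45, 46} × {12, 13}}; |τ_{X×Y}| = 14.

Enumerate products U × V with U ∈ τ_X, V ∈ τ_Y (deduplicated):
  ∅ × ∅ = {} (∅)
  {44} × {12} = {(44,12)}
  {44} × {12, 13} = {(44,12), (44,13)}
  {44, 45} × {12} = {(44,12), (45,12)}
  {44, 46} × {12} = {(44,12), (46,12)}
  {44, 45, 46} × {12} = {(44,12), (45,12), (46,12)}
  {44, 45} × {12, 13} = {(44,12), (44,13), (45,12), (45,13)}
  {44, 46} × {12, 13} = {(44,12), (44,13), (46,12), (46,13)}
  {44, 45, 46} × {12, 13} = {(44,12), (44,13), (45,12), (45,13), (46,12), (46,13)}
These 9 distinct sets form the basis B.
Close under arbitrary unions to get τ_{X×Y}; counting gives |τ_{X×Y}| = 14.


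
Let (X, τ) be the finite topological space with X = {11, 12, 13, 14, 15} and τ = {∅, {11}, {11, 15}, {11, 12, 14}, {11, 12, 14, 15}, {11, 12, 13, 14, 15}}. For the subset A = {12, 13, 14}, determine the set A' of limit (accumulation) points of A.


A' = {12, 13, 14}

For each x ∈ X, list the open sets U ∈ τ with x ∈ U, then check whether U ∩ (A ∖ {x}) ≠ ∅ for every such U.
  x = 11: open {11} ∋ x has {11} ∩ (A ∖ {11}) = ∅, so x is NOT a limit point.
  x = 12: opens ∋ x are {11, 12, 14}, {11, 12, 14, 15}, {11, 12, 13, 14, 15}; each meets A ∖ {12}, so x IS a limit point.
  x = 13: opens ∋ x are {11, 12, 13, 14, 15}; each meets A ∖ {13}, so x IS a limit point.
  x = 14: opens ∋ x are {11, 12, 14}, {11, 12, 14, 15}, {11, 12, 13, 14, 15}; each meets A ∖ {14}, so x IS a limit point.
  x = 15: open {11, 15} ∋ x has {11, 15} ∩ (A ∖ {15}) = ∅, so x is NOT a limit point.
Collecting: A' = {12, 13, 14}.


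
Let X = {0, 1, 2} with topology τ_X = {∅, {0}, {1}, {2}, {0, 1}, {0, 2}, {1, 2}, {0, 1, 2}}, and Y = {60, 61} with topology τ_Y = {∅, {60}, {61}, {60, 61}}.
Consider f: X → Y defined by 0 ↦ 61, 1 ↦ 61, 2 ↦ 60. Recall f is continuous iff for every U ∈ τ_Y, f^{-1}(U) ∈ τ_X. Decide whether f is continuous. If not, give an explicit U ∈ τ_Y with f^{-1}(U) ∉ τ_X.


f IS continuous.

Compute f^{-1}(U) for each U ∈ τ_Y:
  U = ∅: f^{-1}(U) = ∅ ∈ τ_X ✓.
  U = {60}: f^{-1}(U) = {2} ∈ τ_X ✓.
  U = {61}: f^{-1}(U) = {0, 1} ∈ τ_X ✓.
  U = {60, 61}: f^{-1}(U) = {0, 1, 2} ∈ τ_X ✓.
Every preimage lies in τ_X, so f IS continuous.


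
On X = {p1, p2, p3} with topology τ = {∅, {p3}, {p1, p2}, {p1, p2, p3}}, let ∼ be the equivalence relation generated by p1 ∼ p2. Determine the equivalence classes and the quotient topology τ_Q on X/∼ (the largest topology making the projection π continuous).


X/∼ = {[p1=p2], [p3]}; |τ_Q| = 4.

Equivalence classes: [p1=p2], [p3].
Quotient map π: X → X/∼ sends p1 ↦ [p1=p2], p2 ↦ [p1=p2], p3 ↦ [p3].
For each subset V ⊆ X/∼, compute π^{-1}(V) ⊆ X and check whether π^{-1}(V) ∈ τ. V is open in τ_Q iff π^{-1}(V) ∈ τ.
  V = {}: π^{-1}(V) = ∅ ∈ τ ✓.
  V = {[p1=p2]}: π^{-1}(V) = {p1, p2} ∈ τ ✓.
  V = {[p3]}: π^{-1}(V) = {p3} ∈ τ ✓.
  V = {[p1=p2], [p3]}: π^{-1}(V) = {p1, p2, p3} ∈ τ ✓.
Open sets in the quotient: τ_Q = {{}, {[p1=p2]}, {[p3]}, {[p1=p2], [p3]}} (4 elements).


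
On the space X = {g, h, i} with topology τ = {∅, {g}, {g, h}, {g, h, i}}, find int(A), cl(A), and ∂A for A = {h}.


int(A) = ∅, cl(A) = {h, i}, ∂A = {h, i}.

Closed sets in (X, τ) are complements of opens:
  closed(X, τ) = {∅, {i}, {h, i}, {g, h, i}}.
int(A) = ⋃ {U ∈ τ : U ⊆ A}. Opens contained in A: ∅.
Taking the union of these: int(A) = ∅.
cl(A) = ⋂ {C closed : A ⊆ C}. Closed sets containing A: {h, i}, {g, h, i}.
Intersecting these: cl(A) = {h, i}.
∂A = cl(A) ∖ int(A) = {h, i} ∖ ∅ = {h, i}.


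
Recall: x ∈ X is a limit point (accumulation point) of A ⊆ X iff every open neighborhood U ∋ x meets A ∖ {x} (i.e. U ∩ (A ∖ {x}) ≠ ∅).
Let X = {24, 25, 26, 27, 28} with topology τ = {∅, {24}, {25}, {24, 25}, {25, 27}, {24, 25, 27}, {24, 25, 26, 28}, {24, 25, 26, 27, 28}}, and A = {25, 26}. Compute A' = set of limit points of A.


A' = {26, 27, 28}

For each x ∈ X, list the open sets U ∈ τ with x ∈ U, then check whether U ∩ (A ∖ {x}) ≠ ∅ for every such U.
  x = 24: open {24} ∋ x has {24} ∩ (A ∖ {24}) = ∅, so x is NOT a limit point.
  x = 25: open {25} ∋ x has {25} ∩ (A ∖ {25}) = ∅, so x is NOT a limit point.
  x = 26: opens ∋ x are {24, 25, 26, 28}, {24, 25, 26, 27, 28}; each meets A ∖ {26}, so x IS a limit point.
  x = 27: opens ∋ x are {25, 27}, {24, 25, 27}, {24, 25, 26, 27, 28}; each meets A ∖ {27}, so x IS a limit point.
  x = 28: opens ∋ x are {24, 25, 26, 28}, {24, 25, 26, 27, 28}; each meets A ∖ {28}, so x IS a limit point.
Collecting: A' = {26, 27, 28}.


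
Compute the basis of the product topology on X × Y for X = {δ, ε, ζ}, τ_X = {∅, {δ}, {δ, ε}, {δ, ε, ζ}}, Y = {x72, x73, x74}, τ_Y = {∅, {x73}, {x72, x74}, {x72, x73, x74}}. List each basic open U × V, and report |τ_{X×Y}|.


Basis B = {∅ × ∅, {δ} × {x73}, {δ} × {x72, x74}, {δ, ε} × {x73}, {δ} × {x72, x73, x74}, {δ, ε, ζ} × {x73}, {δ, ε} × {x72, x74}, {δ, ε} × {x72, x73, x74}, {δ, ε, ζ} × {x72, x74}, {δ, ε, ζ} × {x72, x73, x74}}; |τ_{X×Y}| = 16.

Enumerate products U × V with U ∈ τ_X, V ∈ τ_Y (deduplicated):
  ∅ × ∅ = {} (∅)
  {δ} × {x73} = {(δ,x73)}
  {δ} × {x72, x74} = {(δ,x72), (δ,x74)}
  {δ, ε} × {x73} = {(δ,x73), (ε,x73)}
  {δ} × {x72, x73, x74} = {(δ,x72), (δ,x73), (δ,x74)}
  {δ, ε, ζ} × {x73} = {(δ,x73), (ε,x73), (ζ,x73)}
  {δ, ε} × {x72, x74} = {(δ,x72), (δ,x74), (ε,x72), (ε,x74)}
  {δ, ε} × {x72, x73, x74} = {(δ,x72), (δ,x73), (δ,x74), (ε,x72), (ε,x73), (ε,x74)}
  {δ, ε, ζ} × {x72, x74} = {(δ,x72), (δ,x74), (ε,x72), (ε,x74), (ζ,x72), (ζ,x74)}
  {δ, ε, ζ} × {x72, x73, x74} = {(δ,x72), (δ,x73), (δ,x74), (ε,x72), (ε,x73), (ε,x74), (ζ,x72), (ζ,x73), (ζ,x74)}
These 10 distinct sets form the basis B.
Close under arbitrary unions to get τ_{X×Y}; counting gives |τ_{X×Y}| = 16.


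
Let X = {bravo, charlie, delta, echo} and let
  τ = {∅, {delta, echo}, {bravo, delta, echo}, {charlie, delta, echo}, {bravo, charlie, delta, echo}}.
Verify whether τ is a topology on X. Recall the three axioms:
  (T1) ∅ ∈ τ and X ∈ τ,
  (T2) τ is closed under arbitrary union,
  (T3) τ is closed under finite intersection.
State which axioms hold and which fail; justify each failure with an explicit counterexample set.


τ IS a topology on X.

Axiom (T1): ∅ ∈ τ? Yes; X ∈ τ? Yes.
Axiom (T2/T3): check pairwise unions and intersections of members of τ.
All pairwise intersections and unions checked — each lies in τ. Therefore τ satisfies (T1), (T2), (T3): it IS a topology on X.


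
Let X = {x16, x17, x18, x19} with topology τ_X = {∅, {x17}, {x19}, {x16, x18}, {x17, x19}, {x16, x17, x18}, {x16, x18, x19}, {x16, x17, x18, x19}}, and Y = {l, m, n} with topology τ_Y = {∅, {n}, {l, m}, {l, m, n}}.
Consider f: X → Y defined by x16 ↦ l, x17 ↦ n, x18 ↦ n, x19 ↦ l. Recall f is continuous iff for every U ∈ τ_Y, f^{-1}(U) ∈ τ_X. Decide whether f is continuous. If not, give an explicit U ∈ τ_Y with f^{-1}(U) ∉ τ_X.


f is NOT continuous.

Compute f^{-1}(U) for each U ∈ τ_Y:
  U = ∅: f^{-1}(U) = ∅ ∈ τ_X ✓.
  U = {n}: f^{-1}(U) = {x17, x18} ∉ τ_X ✗.
  U = {l, m}: f^{-1}(U) = {x16, x19} ∉ τ_X ✗.
  U = {l, m, n}: f^{-1}(U) = {x16, x17, x18, x19} ∈ τ_X ✓.
Found U = {n} with f^{-1}(U) = {x17, x18} not in τ_X. Therefore f is NOT continuous.


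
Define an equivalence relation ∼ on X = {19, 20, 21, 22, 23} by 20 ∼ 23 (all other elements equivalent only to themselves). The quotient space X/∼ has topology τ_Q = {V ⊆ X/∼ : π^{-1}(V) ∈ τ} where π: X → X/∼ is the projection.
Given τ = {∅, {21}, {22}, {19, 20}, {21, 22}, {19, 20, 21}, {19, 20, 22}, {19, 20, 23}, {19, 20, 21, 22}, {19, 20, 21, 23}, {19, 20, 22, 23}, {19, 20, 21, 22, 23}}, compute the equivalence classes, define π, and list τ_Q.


X/∼ = {[19], [20=23], [21], [22]}; |τ_Q| = 8.

Equivalence classes: [19], [20=23], [21], [22].
Quotient map π: X → X/∼ sends 19 ↦ [19], 20 ↦ [20=23], 21 ↦ [21], 22 ↦ [22], 23 ↦ [20=23].
For each subset V ⊆ X/∼, compute π^{-1}(V) ⊆ X and check whether π^{-1}(V) ∈ τ. V is open in τ_Q iff π^{-1}(V) ∈ τ.
  V = {}: π^{-1}(V) = ∅ ∈ τ ✓.
  V = {[19]}: π^{-1}(V) = {19} ∉ τ ✗.
  V = {[20=23]}: π^{-1}(V) = {20, 23} ∉ τ ✗.
  V = {[19], [20=23]}: π^{-1}(V) = {19, 20, 23} ∈ τ ✓.
  V = {[21]}: π^{-1}(V) = {21} ∈ τ ✓.
  V = {[19], [21]}: π^{-1}(V) = {19, 21} ∉ τ ✗.
  V = {[20=23], [21]}: π^{-1}(V) = {20, 21, 23} ∉ τ ✗.
  V = {[19], [20=23], [21]}: π^{-1}(V) = {19, 20, 21, 23} ∈ τ ✓.
  V = {[22]}: π^{-1}(V) = {22} ∈ τ ✓.
  V = {[19], [22]}: π^{-1}(V) = {19, 22} ∉ τ ✗.
  V = {[20=23], [22]}: π^{-1}(V) = {20, 22, 23} ∉ τ ✗.
  V = {[19], [20=23], [22]}: π^{-1}(V) = {19, 20, 22, 23} ∈ τ ✓.
  V = {[21], [22]}: π^{-1}(V) = {21, 22} ∈ τ ✓.
  V = {[19], [21], [22]}: π^{-1}(V) = {19, 21, 22} ∉ τ ✗.
  V = {[20=23], [21], [22]}: π^{-1}(V) = {20, 21, 22, 23} ∉ τ ✗.
  V = {[19], [20=23], [21], [22]}: π^{-1}(V) = {19, 20, 21, 22, 23} ∈ τ ✓.
Open sets in the quotient: τ_Q = {{}, {[19], [20=23]}, {[21]}, {[19], [20=23], [21]}, {[22]}, {[19], [20=23], [22]}, {[21], [22]}, {[19], [20=23], [21], [22]}} (8 elements).


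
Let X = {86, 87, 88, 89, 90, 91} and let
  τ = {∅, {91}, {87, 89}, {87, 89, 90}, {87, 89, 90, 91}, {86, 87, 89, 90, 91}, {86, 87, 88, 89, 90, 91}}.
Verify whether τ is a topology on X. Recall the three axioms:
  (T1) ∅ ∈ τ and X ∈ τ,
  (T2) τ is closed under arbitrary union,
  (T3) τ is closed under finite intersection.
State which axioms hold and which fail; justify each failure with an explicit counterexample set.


τ is NOT a topology on X.

Axiom (T1): ∅ ∈ τ? Yes; X ∈ τ? Yes.
Axiom (T2/T3): check pairwise unions and intersections of members of τ.
Counterexample for (T2): {91} ∪ {87, 89} = {87, 89, 91} ∉ τ. Therefore τ is NOT a topology.


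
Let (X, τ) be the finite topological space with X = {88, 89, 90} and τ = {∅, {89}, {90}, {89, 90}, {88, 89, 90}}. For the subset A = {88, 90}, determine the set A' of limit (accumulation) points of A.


A' = {88}

For each x ∈ X, list the open sets U ∈ τ with x ∈ U, then check whether U ∩ (A ∖ {x}) ≠ ∅ for every such U.
  x = 88: opens ∋ x are {88, 89, 90}; each meets A ∖ {88}, so x IS a limit point.
  x = 89: open {89} ∋ x has {89} ∩ (A ∖ {89}) = ∅, so x is NOT a limit point.
  x = 90: open {90} ∋ x has {90} ∩ (A ∖ {90}) = ∅, so x is NOT a limit point.
Collecting: A' = {88}.


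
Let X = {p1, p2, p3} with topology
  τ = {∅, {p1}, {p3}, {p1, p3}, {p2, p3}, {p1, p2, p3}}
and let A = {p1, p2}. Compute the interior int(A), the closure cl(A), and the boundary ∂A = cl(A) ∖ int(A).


int(A) = {p1}, cl(A) = {p1, p2}, ∂A = {p2}.

Closed sets in (X, τ) are complements of opens:
  closed(X, τ) = {∅, {p1}, {p2}, {p1, p2}, {p2, p3}, {p1, p2, p3}}.
int(A) = ⋃ {U ∈ τ : U ⊆ A}. Opens contained in A: ∅, {p1}.
Taking the union of these: int(A) = {p1}.
cl(A) = ⋂ {C closed : A ⊆ C}. Closed sets containing A: {p1, p2}, {p1, p2, p3}.
Intersecting these: cl(A) = {p1, p2}.
∂A = cl(A) ∖ int(A) = {p1, p2} ∖ {p1} = {p2}.


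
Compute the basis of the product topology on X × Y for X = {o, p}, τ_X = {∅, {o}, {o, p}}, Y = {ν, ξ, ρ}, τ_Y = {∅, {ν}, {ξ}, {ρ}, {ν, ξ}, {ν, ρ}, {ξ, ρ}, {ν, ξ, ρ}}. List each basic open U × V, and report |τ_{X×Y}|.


Basis B = {∅ × ∅, {o} × {ν}, {o} × {ξ}, {o} × {ρ}, {o} × {ν, ξ}, {o} × {ν, ρ}, {o, p} × {ν}, {o} × {ξ, ρ}, {o, p} × {ξ}, {o, p} × {ρ}, {o} × {ν, ξ, ρ}, {o, p} × {ν, ξ}, {o, p} × {ν, ρ}, {o, p} × {ξ, ρ}, {o, p} × {ν, ξ, ρ}}; |τ_{X×Y}| = 27.

Enumerate products U × V with U ∈ τ_X, V ∈ τ_Y (deduplicated):
  ∅ × ∅ = {} (∅)
  {o} × {ν} = {(o,ν)}
  {o} × {ξ} = {(o,ξ)}
  {o} × {ρ} = {(o,ρ)}
  {o} × {ν, ξ} = {(o,ν), (o,ξ)}
  {o} × {ν, ρ} = {(o,ν), (o,ρ)}
  {o, p} × {ν} = {(o,ν), (p,ν)}
  {o} × {ξ, ρ} = {(o,ξ), (o,ρ)}
  {o, p} × {ξ} = {(o,ξ), (p,ξ)}
  {o, p} × {ρ} = {(o,ρ), (p,ρ)}
  {o} × {ν, ξ, ρ} = {(o,ν), (o,ξ), (o,ρ)}
  {o, p} × {ν, ξ} = {(o,ν), (o,ξ), (p,ν), (p,ξ)}
  {o, p} × {ν, ρ} = {(o,ν), (o,ρ), (p,ν), (p,ρ)}
  {o, p} × {ξ, ρ} = {(o,ξ), (o,ρ), (p,ξ), (p,ρ)}
  {o, p} × {ν, ξ, ρ} = {(o,ν), (o,ξ), (o,ρ), (p,ν), (p,ξ), (p,ρ)}
These 15 distinct sets form the basis B.
Close under arbitrary unions to get τ_{X×Y}; counting gives |τ_{X×Y}| = 27.


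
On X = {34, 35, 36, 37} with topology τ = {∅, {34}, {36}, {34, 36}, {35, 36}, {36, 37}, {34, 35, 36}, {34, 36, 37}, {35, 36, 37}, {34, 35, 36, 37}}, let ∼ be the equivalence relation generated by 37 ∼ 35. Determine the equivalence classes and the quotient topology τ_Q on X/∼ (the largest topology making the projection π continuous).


X/∼ = {[34], [35=37], [36]}; |τ_Q| = 6.

Equivalence classes: [34], [35=37], [36].
Quotient map π: X → X/∼ sends 34 ↦ [34], 35 ↦ [35=37], 36 ↦ [36], 37 ↦ [35=37].
For each subset V ⊆ X/∼, compute π^{-1}(V) ⊆ X and check whether π^{-1}(V) ∈ τ. V is open in τ_Q iff π^{-1}(V) ∈ τ.
  V = {}: π^{-1}(V) = ∅ ∈ τ ✓.
  V = {[34]}: π^{-1}(V) = {34} ∈ τ ✓.
  V = {[35=37]}: π^{-1}(V) = {35, 37} ∉ τ ✗.
  V = {[34], [35=37]}: π^{-1}(V) = {34, 35, 37} ∉ τ ✗.
  V = {[36]}: π^{-1}(V) = {36} ∈ τ ✓.
  V = {[34], [36]}: π^{-1}(V) = {34, 36} ∈ τ ✓.
  V = {[35=37], [36]}: π^{-1}(V) = {35, 36, 37} ∈ τ ✓.
  V = {[34], [35=37], [36]}: π^{-1}(V) = {34, 35, 36, 37} ∈ τ ✓.
Open sets in the quotient: τ_Q = {{}, {[34]}, {[36]}, {[34], [36]}, {[35=37], [36]}, {[34], [35=37], [36]}} (6 elements).


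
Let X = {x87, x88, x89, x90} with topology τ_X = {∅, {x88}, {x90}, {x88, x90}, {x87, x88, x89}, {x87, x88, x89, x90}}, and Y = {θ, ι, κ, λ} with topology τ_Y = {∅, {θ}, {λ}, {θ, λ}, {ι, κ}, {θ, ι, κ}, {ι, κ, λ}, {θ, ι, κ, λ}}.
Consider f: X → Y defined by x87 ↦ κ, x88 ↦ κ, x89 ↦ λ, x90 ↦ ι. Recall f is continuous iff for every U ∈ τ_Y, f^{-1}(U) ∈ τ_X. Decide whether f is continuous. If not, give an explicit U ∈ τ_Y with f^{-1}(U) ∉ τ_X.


f is NOT continuous.

Compute f^{-1}(U) for each U ∈ τ_Y:
  U = ∅: f^{-1}(U) = ∅ ∈ τ_X ✓.
  U = {θ}: f^{-1}(U) = ∅ ∈ τ_X ✓.
  U = {λ}: f^{-1}(U) = {x89} ∉ τ_X ✗.
  U = {θ, λ}: f^{-1}(U) = {x89} ∉ τ_X ✗.
  U = {ι, κ}: f^{-1}(U) = {x87, x88, x90} ∉ τ_X ✗.
  U = {θ, ι, κ}: f^{-1}(U) = {x87, x88, x90} ∉ τ_X ✗.
  U = {ι, κ, λ}: f^{-1}(U) = {x87, x88, x89, x90} ∈ τ_X ✓.
  U = {θ, ι, κ, λ}: f^{-1}(U) = {x87, x88, x89, x90} ∈ τ_X ✓.
Found U = {λ} with f^{-1}(U) = {x89} not in τ_X. Therefore f is NOT continuous.


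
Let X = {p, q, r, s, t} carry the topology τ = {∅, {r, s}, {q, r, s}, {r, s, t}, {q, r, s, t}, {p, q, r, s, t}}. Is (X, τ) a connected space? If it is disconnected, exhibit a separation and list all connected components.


(X, τ) is connected.

Find clopen sets (U ∈ τ with X ∖ U ∈ τ):
  U = ∅, X ∖ U = {p, q, r, s, t} — both open, so U is clopen.
  U = {p, q, r, s, t}, X ∖ U = ∅ — both open, so U is clopen.
Only trivial clopens (∅ and X) exist, so (X, τ) is connected.
Compute connected components by grouping points that agree on all clopens:
  component: {p, q, r, s, t}


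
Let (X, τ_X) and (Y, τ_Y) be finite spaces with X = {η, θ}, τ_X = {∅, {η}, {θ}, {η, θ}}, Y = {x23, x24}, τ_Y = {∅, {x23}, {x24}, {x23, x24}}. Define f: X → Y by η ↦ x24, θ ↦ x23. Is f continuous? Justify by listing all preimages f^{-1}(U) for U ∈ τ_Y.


f IS continuous.

Compute f^{-1}(U) for each U ∈ τ_Y:
  U = ∅: f^{-1}(U) = ∅ ∈ τ_X ✓.
  U = {x23}: f^{-1}(U) = {θ} ∈ τ_X ✓.
  U = {x24}: f^{-1}(U) = {η} ∈ τ_X ✓.
  U = {x23, x24}: f^{-1}(U) = {η, θ} ∈ τ_X ✓.
Every preimage lies in τ_X, so f IS continuous.


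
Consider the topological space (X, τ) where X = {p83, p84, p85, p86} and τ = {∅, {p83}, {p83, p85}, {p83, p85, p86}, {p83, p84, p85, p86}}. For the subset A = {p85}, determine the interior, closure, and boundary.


int(A) = ∅, cl(A) = {p84, p85, p86}, ∂A = {p84, p85, p86}.

Closed sets in (X, τ) are complements of opens:
  closed(X, τ) = {∅, {p84}, {p84, p86}, {p84, p85, p86}, {p83, p84, p85, p86}}.
int(A) = ⋃ {U ∈ τ : U ⊆ A}. Opens contained in A: ∅.
Taking the union of these: int(A) = ∅.
cl(A) = ⋂ {C closed : A ⊆ C}. Closed sets containing A: {p84, p85, p86}, {p83, p84, p85, p86}.
Intersecting these: cl(A) = {p84, p85, p86}.
∂A = cl(A) ∖ int(A) = {p84, p85, p86} ∖ ∅ = {p84, p85, p86}.


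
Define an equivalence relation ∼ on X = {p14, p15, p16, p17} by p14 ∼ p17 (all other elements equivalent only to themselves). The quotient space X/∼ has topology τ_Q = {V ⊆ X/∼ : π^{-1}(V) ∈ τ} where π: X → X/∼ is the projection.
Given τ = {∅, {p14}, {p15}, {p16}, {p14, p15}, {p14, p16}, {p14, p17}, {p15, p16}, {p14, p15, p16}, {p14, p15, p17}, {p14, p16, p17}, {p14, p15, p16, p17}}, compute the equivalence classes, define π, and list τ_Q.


X/∼ = {[p14=p17], [p15], [p16]}; |τ_Q| = 8.

Equivalence classes: [p14=p17], [p15], [p16].
Quotient map π: X → X/∼ sends p14 ↦ [p14=p17], p15 ↦ [p15], p16 ↦ [p16], p17 ↦ [p14=p17].
For each subset V ⊆ X/∼, compute π^{-1}(V) ⊆ X and check whether π^{-1}(V) ∈ τ. V is open in τ_Q iff π^{-1}(V) ∈ τ.
  V = {}: π^{-1}(V) = ∅ ∈ τ ✓.
  V = {[p14=p17]}: π^{-1}(V) = {p14, p17} ∈ τ ✓.
  V = {[p15]}: π^{-1}(V) = {p15} ∈ τ ✓.
  V = {[p14=p17], [p15]}: π^{-1}(V) = {p14, p15, p17} ∈ τ ✓.
  V = {[p16]}: π^{-1}(V) = {p16} ∈ τ ✓.
  V = {[p14=p17], [p16]}: π^{-1}(V) = {p14, p16, p17} ∈ τ ✓.
  V = {[p15], [p16]}: π^{-1}(V) = {p15, p16} ∈ τ ✓.
  V = {[p14=p17], [p15], [p16]}: π^{-1}(V) = {p14, p15, p16, p17} ∈ τ ✓.
Open sets in the quotient: τ_Q = {{}, {[p14=p17]}, {[p15]}, {[p14=p17], [p15]}, {[p16]}, {[p14=p17], [p16]}, {[p15], [p16]}, {[p14=p17], [p15], [p16]}} (8 elements).


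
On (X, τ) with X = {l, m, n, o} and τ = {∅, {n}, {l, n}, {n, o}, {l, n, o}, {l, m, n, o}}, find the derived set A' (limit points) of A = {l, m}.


A' = {m}

For each x ∈ X, list the open sets U ∈ τ with x ∈ U, then check whether U ∩ (A ∖ {x}) ≠ ∅ for every such U.
  x = l: open {l, n} ∋ x has {l, n} ∩ (A ∖ {l}) = ∅, so x is NOT a limit point.
  x = m: opens ∋ x are {l, m, n, o}; each meets A ∖ {m}, so x IS a limit point.
  x = n: open {n} ∋ x has {n} ∩ (A ∖ {n}) = ∅, so x is NOT a limit point.
  x = o: open {n, o} ∋ x has {n, o} ∩ (A ∖ {o}) = ∅, so x is NOT a limit point.
Collecting: A' = {m}.


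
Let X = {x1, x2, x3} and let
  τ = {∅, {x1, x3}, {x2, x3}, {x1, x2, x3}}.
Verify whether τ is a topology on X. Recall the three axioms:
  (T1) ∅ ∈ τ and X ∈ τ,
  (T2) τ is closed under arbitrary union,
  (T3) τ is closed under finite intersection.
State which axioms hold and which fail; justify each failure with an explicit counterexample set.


τ is NOT a topology on X.

Axiom (T1): ∅ ∈ τ? Yes; X ∈ τ? Yes.
Axiom (T2/T3): check pairwise unions and intersections of members of τ.
Counterexample for (T3): {x1, x3} ∩ {x2, x3} = {x3} ∉ τ. Therefore τ is NOT a topology.
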